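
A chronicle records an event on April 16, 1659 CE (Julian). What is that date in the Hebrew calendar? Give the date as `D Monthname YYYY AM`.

3 Iyar 5419 AM

The source date corresponds to 26 April 1659 in the Gregorian calendar (JDN 2327113).
That day falls on 3 Iyar 5419 AM in the Hebrew calendar.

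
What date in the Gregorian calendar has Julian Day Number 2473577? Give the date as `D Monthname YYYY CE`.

Counting from JDN 2299161 = 15 Oct 1582 gives an offset of 174416 days.

27 April 2060 CE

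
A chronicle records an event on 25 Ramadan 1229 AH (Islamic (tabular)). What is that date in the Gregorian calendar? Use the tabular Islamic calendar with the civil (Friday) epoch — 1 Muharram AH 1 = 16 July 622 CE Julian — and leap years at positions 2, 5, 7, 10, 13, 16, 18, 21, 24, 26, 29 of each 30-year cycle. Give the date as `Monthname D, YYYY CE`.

September 10, 1814 CE

Julian Day Number of the source date = 2383862.
Converting JDN 2383862 to the Gregorian calendar gives 10 September 1814 CE.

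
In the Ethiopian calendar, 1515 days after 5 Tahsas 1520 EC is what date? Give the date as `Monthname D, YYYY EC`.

JDN of 5 Tahsas 1520 EC = 2279130.
2279130 + 1515 = 2280645.
JDN 2280645 in the Ethiopian calendar is Tir 29, 1524 EC.

Tir 29, 1524 EC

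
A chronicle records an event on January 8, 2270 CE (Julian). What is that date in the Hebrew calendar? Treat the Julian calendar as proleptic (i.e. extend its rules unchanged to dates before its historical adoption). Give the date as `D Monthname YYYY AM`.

Both dates share Julian Day Number 2550183; in the Hebrew calendar that is 29 Tevet 6030 AM.

29 Tevet 6030 AM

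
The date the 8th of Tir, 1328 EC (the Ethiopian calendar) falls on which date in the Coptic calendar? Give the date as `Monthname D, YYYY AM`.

Tobi 8, 1052 AM

Julian Day Number of the source date = 2209035.
Converting JDN 2209035 to the Coptic calendar gives 8 Tobi 1052 AM.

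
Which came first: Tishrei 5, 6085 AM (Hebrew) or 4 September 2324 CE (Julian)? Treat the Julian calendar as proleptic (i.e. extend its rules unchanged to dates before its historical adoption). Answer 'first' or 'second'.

second

Converting both to JDN: 2570150 vs 2570146; the smaller is the second.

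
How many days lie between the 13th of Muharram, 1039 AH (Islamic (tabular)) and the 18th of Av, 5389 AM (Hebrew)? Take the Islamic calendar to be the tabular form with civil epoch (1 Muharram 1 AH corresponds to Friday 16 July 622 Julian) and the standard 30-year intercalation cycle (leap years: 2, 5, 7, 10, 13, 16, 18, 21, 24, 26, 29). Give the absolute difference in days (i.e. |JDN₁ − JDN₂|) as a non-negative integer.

JDN of the first date = 2316285.
JDN of the second date = 2316259.
|2316259 − 2316285| = 26.

26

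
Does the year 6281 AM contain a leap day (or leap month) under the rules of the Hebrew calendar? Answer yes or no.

Hebrew year 6281 is year 11 of its 19-year Metonic cycle; leap years are at positions 3, 6, 8, 11, 14, 17, 19, so it is a leap year (13 months).

yes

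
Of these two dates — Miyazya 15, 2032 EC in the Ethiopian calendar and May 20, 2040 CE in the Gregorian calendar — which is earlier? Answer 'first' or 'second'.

The two dates have Julian Day Numbers 2466268 and 2466295 respectively.
Since 2466268 < 2466295, the first date comes first.

first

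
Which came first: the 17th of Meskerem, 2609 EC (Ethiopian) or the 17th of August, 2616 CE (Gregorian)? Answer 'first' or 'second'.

First date → JDN 2676809; second date → JDN 2676763.
JDN 2676763 < JDN 2676809, so the second date is earlier.

second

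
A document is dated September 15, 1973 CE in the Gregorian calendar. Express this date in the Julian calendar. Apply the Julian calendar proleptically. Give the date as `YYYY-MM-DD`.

The Julian–Gregorian offset here is 13 days (Julian trailing).
15 September 1973 Gregorian − 13 days → 2 September 1973 Julian.

1973-09-02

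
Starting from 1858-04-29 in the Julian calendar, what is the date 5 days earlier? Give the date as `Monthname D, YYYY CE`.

April 24, 1858 CE

JDN of 1858-04-29 = 2399811.
2399811 − 5 = 2399806.
JDN 2399806 in the Julian calendar is April 24, 1858 CE.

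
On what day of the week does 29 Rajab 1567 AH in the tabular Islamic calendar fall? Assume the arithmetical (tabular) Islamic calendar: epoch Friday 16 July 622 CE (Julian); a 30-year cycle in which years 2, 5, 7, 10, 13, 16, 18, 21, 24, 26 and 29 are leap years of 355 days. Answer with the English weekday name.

This is JDN 2503583 (23 June 2142 Gregorian).
2503583 ≡ 5 (mod 7); counting from Monday = 0 gives Saturday.

Saturday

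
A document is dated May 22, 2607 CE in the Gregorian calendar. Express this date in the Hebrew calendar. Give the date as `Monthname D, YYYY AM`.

Both dates share Julian Day Number 2673388; in the Hebrew calendar that is 4 Sivan 6367 AM.

Sivan 4, 6367 AM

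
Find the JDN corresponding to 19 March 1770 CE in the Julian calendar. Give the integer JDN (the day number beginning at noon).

Equivalently 30 March 1770 (Gregorian).
JDN 2451545 is 1 January 2000 CE (Gregorian); the target day is −83917 days from there, so JDN = 2367628.

2367628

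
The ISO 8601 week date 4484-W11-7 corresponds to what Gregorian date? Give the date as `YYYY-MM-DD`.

4484-03-19

ISO week 1 of 4484 is the week containing the first Thursday of 4484.
Week 11, day 7 (Sunday) lands on 4484-03-19.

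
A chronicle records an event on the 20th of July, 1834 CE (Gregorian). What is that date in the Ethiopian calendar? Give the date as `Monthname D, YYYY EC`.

Hamle 14, 1826 EC

Both dates share Julian Day Number 2391115; in the Ethiopian calendar that is 14 Hamle 1826 EC.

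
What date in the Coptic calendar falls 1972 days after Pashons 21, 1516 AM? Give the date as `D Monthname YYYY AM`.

Counting 1972 days forward from JDN 2378644 reaches JDN 2380616, which is 12 Paopi 1522 AM.

12 Paopi 1522 AM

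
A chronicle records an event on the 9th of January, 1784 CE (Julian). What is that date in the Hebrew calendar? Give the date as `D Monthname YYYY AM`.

26 Tevet 5544 AM

Julian Day Number of the source date = 2372672.
Converting JDN 2372672 to the Hebrew calendar gives 26 Tevet 5544 AM.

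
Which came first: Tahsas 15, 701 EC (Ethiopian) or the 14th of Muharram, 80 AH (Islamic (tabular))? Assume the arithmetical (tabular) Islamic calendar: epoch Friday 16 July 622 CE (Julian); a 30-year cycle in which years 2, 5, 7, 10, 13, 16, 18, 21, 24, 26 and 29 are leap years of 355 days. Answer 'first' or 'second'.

second

The two dates have Julian Day Numbers 1980000 and 1976448 respectively.
Since 1976448 < 1980000, the second date comes first.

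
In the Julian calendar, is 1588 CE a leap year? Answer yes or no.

yes

1588 mod 4 = 0, so it is a leap year in the Julian calendar.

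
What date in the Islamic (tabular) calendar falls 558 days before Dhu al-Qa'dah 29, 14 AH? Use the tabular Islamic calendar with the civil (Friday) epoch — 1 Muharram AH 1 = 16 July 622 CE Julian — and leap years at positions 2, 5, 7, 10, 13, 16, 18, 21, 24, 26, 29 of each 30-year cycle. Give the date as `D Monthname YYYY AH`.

The starting date is JDN 1953370; 1953370 − 558 = 1952812.
JDN 1952812 corresponds to 3 Jumada al-Awwal 13 AH.

3 Jumada al-Awwal 13 AH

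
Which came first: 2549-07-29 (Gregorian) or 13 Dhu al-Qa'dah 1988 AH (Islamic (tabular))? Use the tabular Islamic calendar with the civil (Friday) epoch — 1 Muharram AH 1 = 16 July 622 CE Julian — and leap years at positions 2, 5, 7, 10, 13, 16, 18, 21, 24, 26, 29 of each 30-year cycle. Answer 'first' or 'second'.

first

Converting both to JDN: 2652273 vs 2652874; the smaller is the first.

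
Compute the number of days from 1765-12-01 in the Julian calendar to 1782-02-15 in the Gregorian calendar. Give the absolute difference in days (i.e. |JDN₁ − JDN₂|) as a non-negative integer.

JDN of the first date = 2366059.
JDN of the second date = 2371968.
|2371968 − 2366059| = 5909.

5909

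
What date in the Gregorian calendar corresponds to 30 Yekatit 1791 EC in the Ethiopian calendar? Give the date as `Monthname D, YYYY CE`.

Both dates share Julian Day Number 2378197; in the Gregorian calendar that is 7 March 1799 CE.

March 7, 1799 CE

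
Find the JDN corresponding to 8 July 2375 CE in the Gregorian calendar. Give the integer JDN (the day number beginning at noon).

JDN 2299161 is 15 October 1582 CE (Gregorian); the target day is +289538 days from there, so JDN = 2588699.

2588699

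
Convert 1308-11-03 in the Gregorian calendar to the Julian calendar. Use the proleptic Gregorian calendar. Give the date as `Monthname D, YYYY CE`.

The Julian–Gregorian offset here is 8 days (Julian trailing).
3 November 1308 Gregorian − 8 days → 26 October 1308 Julian.

October 26, 1308 CE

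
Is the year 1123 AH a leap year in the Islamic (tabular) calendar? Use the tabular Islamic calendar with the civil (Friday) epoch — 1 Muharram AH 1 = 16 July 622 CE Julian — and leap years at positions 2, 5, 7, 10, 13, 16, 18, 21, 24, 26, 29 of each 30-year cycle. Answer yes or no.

Year 1123 AH is year 13 of its 30-year cycle; leap positions are 2, 5, 7, 10, 13, 16, 18, 21, 24, 26, 29, so it is a leap year (355 days).

yes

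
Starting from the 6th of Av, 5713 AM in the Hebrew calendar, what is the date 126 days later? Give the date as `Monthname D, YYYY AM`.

Counting 126 days forward from JDN 2434577 reaches JDN 2434703, which is Kislev 14, 5714 AM.

Kislev 14, 5714 AM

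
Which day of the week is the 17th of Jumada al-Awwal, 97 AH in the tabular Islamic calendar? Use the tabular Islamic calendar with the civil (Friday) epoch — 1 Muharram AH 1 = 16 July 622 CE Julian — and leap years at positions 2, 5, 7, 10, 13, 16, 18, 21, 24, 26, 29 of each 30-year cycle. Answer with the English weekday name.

Friday

Equivalently 21 January 716 Gregorian, JDN 1982593.
1982593 ≡ 4 (mod 7); counting from Monday = 0 gives Friday.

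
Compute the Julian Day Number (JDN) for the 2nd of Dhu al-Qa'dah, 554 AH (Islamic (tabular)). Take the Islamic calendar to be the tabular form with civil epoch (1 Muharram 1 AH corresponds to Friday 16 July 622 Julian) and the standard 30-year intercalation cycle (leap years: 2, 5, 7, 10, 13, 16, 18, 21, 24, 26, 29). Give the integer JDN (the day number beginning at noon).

2144701

Equivalently 22 November 1159 (proleptic Gregorian).
JDN 2299161 is 15 October 1582 CE (Gregorian); the target day is −154460 days from there, so JDN = 2144701.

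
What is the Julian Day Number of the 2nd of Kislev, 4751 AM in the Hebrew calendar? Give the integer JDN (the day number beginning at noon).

Equivalently 27 November 990 (proleptic Gregorian).
JDN 2400001 is 17 November 1858 CE (Gregorian), MJD 0; the target day is −317020 days from there, so JDN = 2082981.

2082981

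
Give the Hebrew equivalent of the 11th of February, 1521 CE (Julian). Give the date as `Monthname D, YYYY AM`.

Both dates share Julian Day Number 2276645; in the Hebrew calendar that is 4 Adar 5281 AM.

Adar 4, 5281 AM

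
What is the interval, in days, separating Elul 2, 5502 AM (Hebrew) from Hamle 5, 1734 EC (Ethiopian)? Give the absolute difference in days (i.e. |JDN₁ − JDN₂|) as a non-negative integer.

First date → JDN 2357556; second date → JDN 2357503.
The interval is |2357556 − 2357503| = 53 days.

53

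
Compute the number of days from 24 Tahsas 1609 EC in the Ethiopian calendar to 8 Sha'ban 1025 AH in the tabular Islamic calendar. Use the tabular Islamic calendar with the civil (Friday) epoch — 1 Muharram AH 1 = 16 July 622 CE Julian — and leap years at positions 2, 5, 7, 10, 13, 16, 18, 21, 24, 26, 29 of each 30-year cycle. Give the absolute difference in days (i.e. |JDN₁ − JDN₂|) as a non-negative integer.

JDN of the first date = 2311656.
JDN of the second date = 2311525.
|2311525 − 2311656| = 131.

131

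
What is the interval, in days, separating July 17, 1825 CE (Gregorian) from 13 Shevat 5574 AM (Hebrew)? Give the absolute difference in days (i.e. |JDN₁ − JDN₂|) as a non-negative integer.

First date → JDN 2387825; second date → JDN 2383643.
The interval is |2387825 − 2383643| = 4182 days.

4182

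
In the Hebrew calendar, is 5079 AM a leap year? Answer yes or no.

yes

Hebrew year 5079 is year 6 of its 19-year Metonic cycle; leap years are at positions 3, 6, 8, 11, 14, 17, 19, so it is a leap year (13 months).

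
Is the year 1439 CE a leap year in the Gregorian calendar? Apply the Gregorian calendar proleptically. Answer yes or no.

1439 is not divisible by 4, so it is a common year.

no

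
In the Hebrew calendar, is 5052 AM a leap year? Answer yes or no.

Hebrew year 5052 is year 17 of its 19-year Metonic cycle; leap years are at positions 3, 6, 8, 11, 14, 17, 19, so it is a leap year (13 months).

yes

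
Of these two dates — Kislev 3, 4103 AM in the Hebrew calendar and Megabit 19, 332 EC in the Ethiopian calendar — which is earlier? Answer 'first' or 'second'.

First date → JDN 1846295; second date → JDN 1845317.
JDN 1845317 < JDN 1846295, so the second date is earlier.

second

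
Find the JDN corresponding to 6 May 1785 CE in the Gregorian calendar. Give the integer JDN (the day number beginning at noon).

JDN 2451545 is 1 January 2000 CE (Gregorian); the target day is −78401 days from there, so JDN = 2373144.

2373144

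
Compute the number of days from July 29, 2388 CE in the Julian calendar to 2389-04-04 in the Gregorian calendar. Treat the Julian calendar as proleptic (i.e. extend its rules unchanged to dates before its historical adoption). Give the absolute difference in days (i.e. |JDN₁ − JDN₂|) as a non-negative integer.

233

First date → JDN 2593485; second date → JDN 2593718.
The interval is |2593485 − 2593718| = 233 days.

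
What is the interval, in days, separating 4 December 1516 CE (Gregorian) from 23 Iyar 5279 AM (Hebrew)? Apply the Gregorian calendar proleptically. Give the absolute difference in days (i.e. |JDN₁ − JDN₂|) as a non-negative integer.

881

First date → JDN 2275105; second date → JDN 2275986.
The interval is |2275105 − 2275986| = 881 days.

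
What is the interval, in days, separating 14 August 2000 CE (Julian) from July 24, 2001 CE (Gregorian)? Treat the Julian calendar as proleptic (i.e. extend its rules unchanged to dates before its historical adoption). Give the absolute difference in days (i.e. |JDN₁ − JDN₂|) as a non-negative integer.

JDN of the first date = 2451784.
JDN of the second date = 2452115.
|2452115 − 2451784| = 331.

331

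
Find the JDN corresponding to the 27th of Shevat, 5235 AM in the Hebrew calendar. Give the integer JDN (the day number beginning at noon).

In the proleptic Gregorian calendar the same day is 13 February 1475.
JDN 2400001 is 17 November 1858 CE (Gregorian), MJD 0; the target day is −140165 days from there, so JDN = 2259836.

2259836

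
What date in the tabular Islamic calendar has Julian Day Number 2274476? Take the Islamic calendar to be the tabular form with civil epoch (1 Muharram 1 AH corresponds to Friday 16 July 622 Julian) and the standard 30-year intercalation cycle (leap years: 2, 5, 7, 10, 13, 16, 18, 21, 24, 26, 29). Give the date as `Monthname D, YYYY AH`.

Muharram 20, 921 AH

The proleptic Gregorian equivalent of JDN 2274476 is 16 March 1515.
In the tabular Islamic calendar that day is Muharram 20, 921 AH.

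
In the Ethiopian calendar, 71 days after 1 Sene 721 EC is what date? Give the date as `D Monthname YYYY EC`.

12 Nehase 721 EC

JDN of 1 Sene 721 EC = 1987471.
1987471 + 71 = 1987542.
JDN 1987542 in the Ethiopian calendar is 12 Nehase 721 EC.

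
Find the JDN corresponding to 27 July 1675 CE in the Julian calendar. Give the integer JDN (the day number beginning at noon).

In the Gregorian calendar the same day is 6 August 1675.
JDN 2299161 is 15 October 1582 CE (Gregorian); the target day is +33898 days from there, so JDN = 2333059.

2333059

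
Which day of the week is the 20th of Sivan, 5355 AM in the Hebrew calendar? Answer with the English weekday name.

Sunday

Equivalently 28 May 1595 Gregorian, JDN 2303769.
JDN 2303769 mod 7 = 6, and JDN 0 was a Monday, so this is a Sunday.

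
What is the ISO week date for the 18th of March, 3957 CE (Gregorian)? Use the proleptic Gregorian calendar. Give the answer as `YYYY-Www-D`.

3957-W12-1

The weekday is Monday (ISO weekday 1).
That Monday belongs to ISO week 12 of ISO year 3957.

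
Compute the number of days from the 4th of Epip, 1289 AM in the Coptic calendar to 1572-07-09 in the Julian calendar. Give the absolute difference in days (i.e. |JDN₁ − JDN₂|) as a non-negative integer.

354

First date → JDN 2295775; second date → JDN 2295421.
The interval is |2295775 − 2295421| = 354 days.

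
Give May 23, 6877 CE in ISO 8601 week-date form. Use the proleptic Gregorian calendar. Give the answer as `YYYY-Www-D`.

The weekday is Sunday (ISO weekday 7).
That Sunday belongs to ISO week 20 of ISO year 6877.

6877-W20-7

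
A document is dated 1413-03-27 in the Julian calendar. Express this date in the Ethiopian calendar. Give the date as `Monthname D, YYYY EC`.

Miyazya 1, 1405 EC

The source date corresponds to 5 April 1413 in the proleptic Gregorian calendar (JDN 2237242).
That day falls on 1 Miyazya 1405 EC in the Ethiopian calendar.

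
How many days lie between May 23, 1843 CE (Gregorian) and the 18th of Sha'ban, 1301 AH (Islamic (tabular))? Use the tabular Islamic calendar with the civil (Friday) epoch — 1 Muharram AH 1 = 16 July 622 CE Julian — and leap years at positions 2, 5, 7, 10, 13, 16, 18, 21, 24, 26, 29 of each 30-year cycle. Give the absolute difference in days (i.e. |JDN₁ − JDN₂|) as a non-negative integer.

14997

JDN of the first date = 2394344.
JDN of the second date = 2409341.
|2409341 − 2394344| = 14997.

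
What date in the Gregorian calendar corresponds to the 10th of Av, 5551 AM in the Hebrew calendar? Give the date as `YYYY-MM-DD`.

1791-08-10

Both dates share Julian Day Number 2375431; in the Gregorian calendar that is 10 August 1791 CE.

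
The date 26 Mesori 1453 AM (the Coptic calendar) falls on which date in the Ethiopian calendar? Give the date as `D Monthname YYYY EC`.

26 Nehase 1729 EC

The source date corresponds to 30 August 1737 in the Gregorian calendar (JDN 2355728).
That day falls on 26 Nehase 1729 EC in the Ethiopian calendar.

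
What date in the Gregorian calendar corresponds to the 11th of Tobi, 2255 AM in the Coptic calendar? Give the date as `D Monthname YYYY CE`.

Julian Day Number of the source date = 2648433.
Converting JDN 2648433 to the Gregorian calendar gives 23 January 2539 CE.

23 January 2539 CE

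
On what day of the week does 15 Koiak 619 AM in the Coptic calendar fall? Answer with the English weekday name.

Equivalently 16 December 902 Gregorian, JDN 2050858.
JDN 2050858 mod 7 = 5, and JDN 0 was a Monday, so this is a Saturday.

Saturday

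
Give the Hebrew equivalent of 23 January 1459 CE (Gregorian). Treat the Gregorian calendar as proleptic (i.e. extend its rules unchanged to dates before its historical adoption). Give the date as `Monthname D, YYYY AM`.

Both dates share Julian Day Number 2253971; in the Hebrew calendar that is 9 Shevat 5219 AM.

Shevat 9, 5219 AM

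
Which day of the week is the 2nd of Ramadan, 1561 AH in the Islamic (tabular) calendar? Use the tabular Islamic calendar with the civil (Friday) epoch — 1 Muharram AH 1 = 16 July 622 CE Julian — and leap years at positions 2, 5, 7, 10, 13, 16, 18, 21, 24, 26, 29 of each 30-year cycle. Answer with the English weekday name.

Friday

This is JDN 2501489 (28 September 2136 Gregorian).
Since JDN mod 7 = 4 (0 = Monday), the day is Friday.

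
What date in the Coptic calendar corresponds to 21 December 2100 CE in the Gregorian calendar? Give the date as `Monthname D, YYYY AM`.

Koiak 11, 1817 AM

Julian Day Number of the source date = 2488424.
Converting JDN 2488424 to the Coptic calendar gives 11 Koiak 1817 AM.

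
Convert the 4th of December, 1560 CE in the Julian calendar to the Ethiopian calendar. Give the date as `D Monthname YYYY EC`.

8 Tahsas 1553 EC

Both dates share Julian Day Number 2291186; in the Ethiopian calendar that is 8 Tahsas 1553 EC.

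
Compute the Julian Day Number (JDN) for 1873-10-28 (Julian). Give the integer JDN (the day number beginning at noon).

In the Gregorian calendar the same day is 9 November 1873.
JDN 2451545 is 1 January 2000 CE (Gregorian); the target day is −46073 days from there, so JDN = 2405472.

2405472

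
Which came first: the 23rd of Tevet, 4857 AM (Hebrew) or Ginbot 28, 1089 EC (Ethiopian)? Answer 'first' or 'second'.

The two dates have Julian Day Numbers 2121747 and 2121880 respectively.
Since 2121747 < 2121880, the first date comes first.

first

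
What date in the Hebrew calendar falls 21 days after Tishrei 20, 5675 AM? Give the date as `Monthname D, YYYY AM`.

Cheshvan 11, 5675 AM

Counting 21 days forward from JDN 2420416 reaches JDN 2420437, which is Cheshvan 11, 5675 AM.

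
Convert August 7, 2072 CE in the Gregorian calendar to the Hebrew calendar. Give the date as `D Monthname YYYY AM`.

Both dates share Julian Day Number 2478062; in the Hebrew calendar that is 23 Av 5832 AM.

23 Av 5832 AM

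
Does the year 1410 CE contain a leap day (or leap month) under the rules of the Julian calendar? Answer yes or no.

no

1410 mod 4 = 2, so it is a common year in the Julian calendar.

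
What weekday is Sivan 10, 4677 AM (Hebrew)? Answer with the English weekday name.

Tuesday

This is JDN 2056146 (8 June 917 Gregorian).
Since JDN mod 7 = 1 (0 = Monday), the day is Tuesday.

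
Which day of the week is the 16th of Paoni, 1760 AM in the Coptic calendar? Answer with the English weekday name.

Thursday

This is JDN 2467790 (23 June 2044 Gregorian).
2467790 ≡ 3 (mod 7); counting from Monday = 0 gives Thursday.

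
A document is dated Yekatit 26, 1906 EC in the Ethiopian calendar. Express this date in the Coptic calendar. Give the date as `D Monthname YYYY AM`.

26 Meshir 1630 AM

The source date corresponds to 5 March 1914 in the Gregorian calendar (JDN 2420197).
That day falls on 26 Meshir 1630 AM in the Coptic calendar.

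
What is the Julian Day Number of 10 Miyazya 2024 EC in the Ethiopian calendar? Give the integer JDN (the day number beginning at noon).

In the Gregorian calendar the same day is 18 April 2032.
JDN 2451545 is 1 January 2000 CE (Gregorian); the target day is +11796 days from there, so JDN = 2463341.

2463341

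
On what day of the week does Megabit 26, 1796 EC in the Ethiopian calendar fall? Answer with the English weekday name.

Tuesday

This is JDN 2380050 (3 April 1804 Gregorian).
Since JDN mod 7 = 1 (0 = Monday), the day is Tuesday.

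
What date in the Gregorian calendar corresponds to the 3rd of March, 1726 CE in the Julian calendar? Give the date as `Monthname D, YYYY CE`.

The Julian–Gregorian offset here is 11 days (Julian trailing).
3 March 1726 Julian + 11 days → 14 March 1726 Gregorian.

March 14, 1726 CE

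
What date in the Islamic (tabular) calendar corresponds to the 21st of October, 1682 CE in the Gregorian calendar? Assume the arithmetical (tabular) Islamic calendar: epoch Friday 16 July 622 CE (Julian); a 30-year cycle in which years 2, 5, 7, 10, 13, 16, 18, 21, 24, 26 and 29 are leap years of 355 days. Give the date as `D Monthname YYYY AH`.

Both dates share Julian Day Number 2335692; in the tabular Islamic calendar that is 19 Shawwal 1093 AH.

19 Shawwal 1093 AH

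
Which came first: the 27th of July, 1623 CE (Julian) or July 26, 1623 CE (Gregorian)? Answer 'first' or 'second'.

Converting both to JDN: 2314066 vs 2314055; the smaller is the second.

second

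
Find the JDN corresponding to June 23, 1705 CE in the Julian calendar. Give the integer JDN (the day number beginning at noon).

Equivalently 4 July 1705 (Gregorian).
JDN 2451545 is 1 January 2000 CE (Gregorian); the target day is −107562 days from there, so JDN = 2343983.

2343983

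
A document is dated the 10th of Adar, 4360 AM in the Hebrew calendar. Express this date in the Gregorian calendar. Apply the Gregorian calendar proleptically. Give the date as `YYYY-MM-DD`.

0600-03-05

Both dates share Julian Day Number 1940269; in the Gregorian calendar that is 5 March 600 CE.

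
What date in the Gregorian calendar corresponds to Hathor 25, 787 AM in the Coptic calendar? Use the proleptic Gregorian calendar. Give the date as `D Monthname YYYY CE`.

Julian Day Number of the source date = 2112200.
Converting JDN 2112200 to the Gregorian calendar gives 27 November 1070 CE.

27 November 1070 CE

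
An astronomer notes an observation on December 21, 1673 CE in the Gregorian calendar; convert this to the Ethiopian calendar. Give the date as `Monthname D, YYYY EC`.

Both dates share Julian Day Number 2332466; in the Ethiopian calendar that is 15 Tahsas 1666 EC.

Tahsas 15, 1666 EC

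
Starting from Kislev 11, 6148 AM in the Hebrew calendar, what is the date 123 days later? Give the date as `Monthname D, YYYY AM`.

Adar II 15, 6148 AM

The starting date is JDN 2593220; 2593220 + 123 = 2593343.
JDN 2593343 corresponds to Adar II 15, 6148 AM.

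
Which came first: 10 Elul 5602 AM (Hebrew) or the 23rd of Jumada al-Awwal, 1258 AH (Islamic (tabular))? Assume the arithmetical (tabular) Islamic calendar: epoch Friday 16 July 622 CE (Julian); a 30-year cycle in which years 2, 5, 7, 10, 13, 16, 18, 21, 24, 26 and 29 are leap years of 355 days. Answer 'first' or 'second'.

The two dates have Julian Day Numbers 2394064 and 2394019 respectively.
Since 2394019 < 2394064, the second date comes first.

second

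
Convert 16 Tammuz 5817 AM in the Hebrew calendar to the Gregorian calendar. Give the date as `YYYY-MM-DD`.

2057-07-18

Julian Day Number of the source date = 2472563.
Converting JDN 2472563 to the Gregorian calendar gives 18 July 2057 CE.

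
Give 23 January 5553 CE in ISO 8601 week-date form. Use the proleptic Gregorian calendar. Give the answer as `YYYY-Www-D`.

The weekday is Friday (ISO weekday 5).
That Friday belongs to ISO week 4 of ISO year 5553.

5553-W04-5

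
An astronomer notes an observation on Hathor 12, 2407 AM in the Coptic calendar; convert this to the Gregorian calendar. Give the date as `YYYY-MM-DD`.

2690-11-26

Julian Day Number of the source date = 2703892.
Converting JDN 2703892 to the Gregorian calendar gives 26 November 2690 CE.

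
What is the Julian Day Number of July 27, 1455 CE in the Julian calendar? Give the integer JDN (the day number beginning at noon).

2252704

In the proleptic Gregorian calendar the same day is 5 August 1455.
JDN 2451545 is 1 January 2000 CE (Gregorian); the target day is −198841 days from there, so JDN = 2252704.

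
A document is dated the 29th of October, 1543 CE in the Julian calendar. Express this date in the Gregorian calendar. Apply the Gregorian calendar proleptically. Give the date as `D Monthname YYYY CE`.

At this point the Julian calendar is 10 days behind the Gregorian.
29 October 1543 Julian + 10 days → 8 November 1543 Gregorian.

8 November 1543 CE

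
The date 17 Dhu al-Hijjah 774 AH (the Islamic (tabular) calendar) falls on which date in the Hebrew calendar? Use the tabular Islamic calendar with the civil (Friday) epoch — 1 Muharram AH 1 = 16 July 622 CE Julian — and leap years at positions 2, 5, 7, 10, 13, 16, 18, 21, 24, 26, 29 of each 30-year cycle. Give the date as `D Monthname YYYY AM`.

17 Sivan 5133 AM

The source date corresponds to 17 June 1373 in the proleptic Gregorian calendar (JDN 2222706).
That day falls on 17 Sivan 5133 AM in the Hebrew calendar.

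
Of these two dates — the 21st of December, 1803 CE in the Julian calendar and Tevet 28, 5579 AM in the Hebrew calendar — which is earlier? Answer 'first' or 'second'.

First date → JDN 2379958; second date → JDN 2385460.
JDN 2379958 < JDN 2385460, so the first date is earlier.

first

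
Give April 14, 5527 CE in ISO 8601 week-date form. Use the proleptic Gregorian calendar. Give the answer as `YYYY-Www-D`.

The weekday is Thursday (ISO weekday 4).
That Thursday belongs to ISO week 15 of ISO year 5527.

5527-W15-4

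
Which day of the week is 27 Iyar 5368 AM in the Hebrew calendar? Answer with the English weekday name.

In the Gregorian calendar this is 13 May 1608 (JDN 2308503).
2308503 ≡ 1 (mod 7); counting from Monday = 0 gives Tuesday.

Tuesday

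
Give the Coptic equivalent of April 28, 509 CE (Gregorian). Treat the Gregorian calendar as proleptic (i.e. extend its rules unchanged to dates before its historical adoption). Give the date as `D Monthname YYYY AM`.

Julian Day Number of the source date = 1907086.
Converting JDN 1907086 to the Coptic calendar gives 1 Pashons 225 AM.

1 Pashons 225 AM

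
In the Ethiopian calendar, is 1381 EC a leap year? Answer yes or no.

1381 mod 4 = 1; in the Ethiopian calendar a year is leap when year mod 4 = 3, so it is a common year.

no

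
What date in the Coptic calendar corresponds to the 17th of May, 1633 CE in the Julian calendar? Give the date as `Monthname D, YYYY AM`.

Pashons 22, 1349 AM

Both dates share Julian Day Number 2317648; in the Coptic calendar that is 22 Pashons 1349 AM.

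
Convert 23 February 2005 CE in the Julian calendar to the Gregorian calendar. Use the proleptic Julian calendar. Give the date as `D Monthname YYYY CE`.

For dates in this range the Gregorian date is 13 days ahead of the Julian.
23 February 2005 Julian + 13 days → 8 March 2005 Gregorian.

8 March 2005 CE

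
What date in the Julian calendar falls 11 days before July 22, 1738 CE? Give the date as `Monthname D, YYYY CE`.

The starting date is JDN 2356065; 2356065 − 11 = 2356054.
JDN 2356054 corresponds to July 11, 1738 CE.

July 11, 1738 CE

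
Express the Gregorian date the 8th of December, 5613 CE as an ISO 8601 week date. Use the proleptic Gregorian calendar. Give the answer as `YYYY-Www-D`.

5613-W49-7

The weekday is Sunday (ISO weekday 7).
That Sunday belongs to ISO week 49 of ISO year 5613.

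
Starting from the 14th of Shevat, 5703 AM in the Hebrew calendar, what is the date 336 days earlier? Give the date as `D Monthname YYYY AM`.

1 Adar 5702 AM

Counting 336 days back from JDN 2430745 reaches JDN 2430409, which is 1 Adar 5702 AM.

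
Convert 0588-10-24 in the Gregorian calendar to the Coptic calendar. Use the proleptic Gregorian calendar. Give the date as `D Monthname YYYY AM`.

25 Paopi 305 AM

Both dates share Julian Day Number 1936120; in the Coptic calendar that is 25 Paopi 305 AM.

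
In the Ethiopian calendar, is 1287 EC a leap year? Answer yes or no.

1287 mod 4 = 3; in the Ethiopian calendar a year is leap when year mod 4 = 3, so it is a leap year.

yes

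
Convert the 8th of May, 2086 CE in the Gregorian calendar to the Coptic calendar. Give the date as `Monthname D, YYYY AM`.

Parmouti 30, 1802 AM

Julian Day Number of the source date = 2483084.
Converting JDN 2483084 to the Coptic calendar gives 30 Parmouti 1802 AM.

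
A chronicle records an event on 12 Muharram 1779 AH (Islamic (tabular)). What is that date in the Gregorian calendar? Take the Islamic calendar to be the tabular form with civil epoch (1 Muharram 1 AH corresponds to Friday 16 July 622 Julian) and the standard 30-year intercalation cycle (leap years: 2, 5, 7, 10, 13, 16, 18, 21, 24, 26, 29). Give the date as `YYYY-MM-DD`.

2347-08-20

Both dates share Julian Day Number 2578515; in the Gregorian calendar that is 20 August 2347 CE.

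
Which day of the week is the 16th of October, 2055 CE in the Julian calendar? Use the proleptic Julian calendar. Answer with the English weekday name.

Friday

Equivalently 29 October 2055 Gregorian, JDN 2471935.
JDN 2471935 mod 7 = 4, and JDN 0 was a Monday, so this is a Friday.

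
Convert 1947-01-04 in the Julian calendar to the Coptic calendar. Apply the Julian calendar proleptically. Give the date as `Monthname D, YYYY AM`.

Tobi 9, 1663 AM

Julian Day Number of the source date = 2432203.
Converting JDN 2432203 to the Coptic calendar gives 9 Tobi 1663 AM.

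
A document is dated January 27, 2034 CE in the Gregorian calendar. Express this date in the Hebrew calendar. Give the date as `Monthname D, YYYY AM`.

Shevat 7, 5794 AM

Julian Day Number of the source date = 2463990.
Converting JDN 2463990 to the Hebrew calendar gives 7 Shevat 5794 AM.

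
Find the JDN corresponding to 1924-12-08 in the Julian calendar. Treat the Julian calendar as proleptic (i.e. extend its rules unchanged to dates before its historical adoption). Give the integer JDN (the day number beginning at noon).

In the Gregorian calendar the same day is 21 December 1924.
JDN 2400001 is 17 November 1858 CE (Gregorian), MJD 0; the target day is +24140 days from there, so JDN = 2424141.

2424141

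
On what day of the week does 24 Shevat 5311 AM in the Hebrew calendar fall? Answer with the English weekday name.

In the proleptic Gregorian calendar this is 10 February 1551 (JDN 2287591).
JDN 2287591 mod 7 = 5, and JDN 0 was a Monday, so this is a Saturday.

Saturday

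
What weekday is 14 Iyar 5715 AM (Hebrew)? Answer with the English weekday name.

This is JDN 2435234 (6 May 1955 Gregorian).
2435234 ≡ 4 (mod 7); counting from Monday = 0 gives Friday.

Friday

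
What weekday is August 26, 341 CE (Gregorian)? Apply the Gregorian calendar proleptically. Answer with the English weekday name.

1845845 ≡ 1 (mod 7); counting from Monday = 0 gives Tuesday.

Tuesday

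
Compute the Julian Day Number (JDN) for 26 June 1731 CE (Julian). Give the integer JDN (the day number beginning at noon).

Equivalently 7 July 1731 (Gregorian).
JDN 2451545 is 1 January 2000 CE (Gregorian); the target day is −98063 days from there, so JDN = 2353482.

2353482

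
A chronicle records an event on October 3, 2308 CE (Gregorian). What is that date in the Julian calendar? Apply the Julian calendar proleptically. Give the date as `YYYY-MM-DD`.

At this point the Julian calendar is 16 days behind the Gregorian.
3 October 2308 Gregorian − 16 days → 17 September 2308 Julian.

2308-09-17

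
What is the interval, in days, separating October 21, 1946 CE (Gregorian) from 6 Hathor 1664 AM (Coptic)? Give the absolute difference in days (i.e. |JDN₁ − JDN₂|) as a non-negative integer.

JDN of the first date = 2432115.
JDN of the second date = 2432506.
|2432506 − 2432115| = 391.

391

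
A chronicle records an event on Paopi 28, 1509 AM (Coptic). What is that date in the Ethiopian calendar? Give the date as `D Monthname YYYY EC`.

The source date corresponds to 5 November 1792 in the Gregorian calendar (JDN 2375884).
That day falls on 28 Tikimt 1785 EC in the Ethiopian calendar.

28 Tikimt 1785 EC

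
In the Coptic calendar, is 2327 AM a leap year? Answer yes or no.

yes

2327 mod 4 = 3; in the Coptic calendar a year is leap when year mod 4 = 3, so it is a leap year.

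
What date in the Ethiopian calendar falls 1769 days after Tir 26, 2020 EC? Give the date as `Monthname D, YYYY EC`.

Hidar 29, 2025 EC

Counting 1769 days forward from JDN 2461806 reaches JDN 2463575, which is Hidar 29, 2025 EC.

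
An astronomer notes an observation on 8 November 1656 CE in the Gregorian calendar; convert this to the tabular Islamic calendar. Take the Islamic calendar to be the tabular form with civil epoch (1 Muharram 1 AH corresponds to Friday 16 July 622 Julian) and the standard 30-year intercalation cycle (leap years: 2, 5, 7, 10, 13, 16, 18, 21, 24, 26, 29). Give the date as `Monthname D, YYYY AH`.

Muharram 20, 1067 AH

Julian Day Number of the source date = 2326214.
Converting JDN 2326214 to the tabular Islamic calendar gives 20 Muharram 1067 AH.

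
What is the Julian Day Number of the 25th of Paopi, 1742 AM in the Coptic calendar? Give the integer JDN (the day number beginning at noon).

Equivalently 4 November 2025 (Gregorian).
JDN 2451545 is 1 January 2000 CE (Gregorian); the target day is +9439 days from there, so JDN = 2460984.

2460984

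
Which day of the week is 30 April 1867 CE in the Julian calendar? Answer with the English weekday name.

Sunday

This is JDN 2403099 (12 May 1867 Gregorian).
2403099 ≡ 6 (mod 7); counting from Monday = 0 gives Sunday.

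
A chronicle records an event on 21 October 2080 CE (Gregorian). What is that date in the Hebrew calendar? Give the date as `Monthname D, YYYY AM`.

Cheshvan 8, 5841 AM

Julian Day Number of the source date = 2481059.
Converting JDN 2481059 to the Hebrew calendar gives 8 Cheshvan 5841 AM.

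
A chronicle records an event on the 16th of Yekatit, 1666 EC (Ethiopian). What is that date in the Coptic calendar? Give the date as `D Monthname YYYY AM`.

16 Meshir 1390 AM

Both dates share Julian Day Number 2332527; in the Coptic calendar that is 16 Meshir 1390 AM.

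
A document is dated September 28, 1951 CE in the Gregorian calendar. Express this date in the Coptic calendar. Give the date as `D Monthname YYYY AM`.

17 Thout 1668 AM

Julian Day Number of the source date = 2433918.
Converting JDN 2433918 to the Coptic calendar gives 17 Thout 1668 AM.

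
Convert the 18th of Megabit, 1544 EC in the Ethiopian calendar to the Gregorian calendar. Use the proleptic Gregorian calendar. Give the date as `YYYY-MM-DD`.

1552-03-24

Both dates share Julian Day Number 2287999; in the Gregorian calendar that is 24 March 1552 CE.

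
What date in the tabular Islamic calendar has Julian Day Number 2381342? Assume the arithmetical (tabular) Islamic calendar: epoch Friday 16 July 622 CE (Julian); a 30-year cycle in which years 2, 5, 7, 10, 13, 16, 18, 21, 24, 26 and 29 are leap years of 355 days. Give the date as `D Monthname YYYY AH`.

14 Sha'ban 1222 AH

JDN 2381342 is 17 October 1807 in the Gregorian calendar.
In the tabular Islamic calendar that day is 14 Sha'ban 1222 AH.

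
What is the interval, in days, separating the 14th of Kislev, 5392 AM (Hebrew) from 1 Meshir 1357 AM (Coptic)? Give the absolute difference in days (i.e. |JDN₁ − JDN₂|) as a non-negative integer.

JDN of the first date = 2317113.
JDN of the second date = 2320459.
|2320459 − 2317113| = 3346.

3346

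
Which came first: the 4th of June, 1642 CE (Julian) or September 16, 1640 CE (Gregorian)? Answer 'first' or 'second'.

second

First date → JDN 2320953; second date → JDN 2320317.
JDN 2320317 < JDN 2320953, so the second date is earlier.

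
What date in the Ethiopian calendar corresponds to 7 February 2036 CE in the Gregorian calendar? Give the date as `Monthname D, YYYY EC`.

Tir 29, 2028 EC

Julian Day Number of the source date = 2464731.
Converting JDN 2464731 to the Ethiopian calendar gives 29 Tir 2028 EC.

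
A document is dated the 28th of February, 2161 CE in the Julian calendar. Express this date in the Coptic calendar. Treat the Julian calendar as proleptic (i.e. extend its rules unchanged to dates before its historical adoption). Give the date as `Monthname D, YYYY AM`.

Paremhat 4, 1877 AM

Both dates share Julian Day Number 2510422; in the Coptic calendar that is 4 Paremhat 1877 AM.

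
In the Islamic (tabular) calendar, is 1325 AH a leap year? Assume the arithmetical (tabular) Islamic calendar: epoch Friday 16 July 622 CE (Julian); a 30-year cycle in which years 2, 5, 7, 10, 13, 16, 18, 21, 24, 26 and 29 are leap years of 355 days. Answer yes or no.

yes

Year 1325 AH is year 5 of its 30-year cycle; leap positions are 2, 5, 7, 10, 13, 16, 18, 21, 24, 26, 29, so it is a leap year (355 days).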